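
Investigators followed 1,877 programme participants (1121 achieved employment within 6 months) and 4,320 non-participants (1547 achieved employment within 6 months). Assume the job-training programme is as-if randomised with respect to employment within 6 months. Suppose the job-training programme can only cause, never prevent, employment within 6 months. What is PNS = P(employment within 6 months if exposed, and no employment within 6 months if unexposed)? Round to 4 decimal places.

PNS ≈ 0.2391

p₁ = P(outcome | exposed) = 1121/1877 = 0.59723
p₀ = P(outcome | unexposed) = 1547/4320 = 0.3581
Under exogeneity and monotonicity, PNS = p₁ − p₀.
PNS = 0.59723 − 0.3581 = 0.23913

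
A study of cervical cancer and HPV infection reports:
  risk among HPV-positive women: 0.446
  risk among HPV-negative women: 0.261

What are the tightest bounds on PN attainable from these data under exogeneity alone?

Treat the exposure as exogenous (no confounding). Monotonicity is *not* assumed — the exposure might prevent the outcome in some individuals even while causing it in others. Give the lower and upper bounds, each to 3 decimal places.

0.415 ≤ PN ≤ 1.000

Let p₁ = 0.446, p₀ = 0.261.
Under exogeneity alone the bounds on PN are max{0,(p₁−p₀)/p₁} ≤ PN ≤ min{1,(1−p₀)/p₁}.
  lower = (p₁ − p₀)/p₁ = 0.185 / 0.446 ≈ 0.4148
  upper = min{1, (1 − p₀)/p₁} = 0.739 / 0.446 ≈ 1.6570 → capped at 1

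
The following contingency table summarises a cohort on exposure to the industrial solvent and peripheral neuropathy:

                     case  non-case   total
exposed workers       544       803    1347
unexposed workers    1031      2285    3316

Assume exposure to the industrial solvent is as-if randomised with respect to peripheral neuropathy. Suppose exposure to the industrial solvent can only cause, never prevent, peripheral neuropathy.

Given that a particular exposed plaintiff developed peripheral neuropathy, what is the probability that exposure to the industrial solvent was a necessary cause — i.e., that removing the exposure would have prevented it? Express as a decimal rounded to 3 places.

p₁ = P(outcome | exposed) = 544/1347 = 0.40386
p₀ = P(outcome | unexposed) = 1031/3316 = 0.31092
Under exogeneity and monotonicity, PN = (p₁ − p₀) / p₁.
PN = (0.40386 − 0.31092) / 0.40386 = 0.092944 / 0.40386 ≈ 0.2301

PN ≈ 0.230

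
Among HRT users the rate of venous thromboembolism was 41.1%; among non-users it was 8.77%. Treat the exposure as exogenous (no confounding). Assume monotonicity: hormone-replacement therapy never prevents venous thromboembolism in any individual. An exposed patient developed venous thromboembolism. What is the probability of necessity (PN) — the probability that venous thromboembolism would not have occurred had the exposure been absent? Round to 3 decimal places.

p₁ = 0.411, p₀ = 0.0877.
Under exogeneity and monotonicity, PN = (p₁ − p₀) / p₁.
PN = (0.411 − 0.0877) / 0.411 = 0.3233 / 0.411 ≈ 0.7866

PN ≈ 0.787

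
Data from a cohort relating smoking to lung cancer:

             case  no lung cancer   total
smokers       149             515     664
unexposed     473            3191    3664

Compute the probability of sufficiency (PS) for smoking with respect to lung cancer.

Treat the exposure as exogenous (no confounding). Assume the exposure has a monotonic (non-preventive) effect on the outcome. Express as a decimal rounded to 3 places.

PS ≈ 0.109

p₁ = P(outcome | exposed) = 149/664 = 0.2244
p₀ = P(outcome | unexposed) = 473/3664 = 0.12909
Under exogeneity and monotonicity, PS = (p₁ − p₀)/(1 − p₀).
PS = (0.2244 − 0.12909) / 0.87091 ≈ 0.1094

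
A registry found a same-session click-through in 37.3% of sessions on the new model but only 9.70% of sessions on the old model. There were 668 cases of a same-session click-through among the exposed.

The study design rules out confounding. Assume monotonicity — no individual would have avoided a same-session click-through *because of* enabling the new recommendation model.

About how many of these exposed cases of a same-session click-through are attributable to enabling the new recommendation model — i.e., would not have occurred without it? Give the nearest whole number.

p₁ = 0.373, p₀ = 0.097.
PN = (p₁ − p₀)/p₁ = (0.373 − 0.097) / 0.373 ≈ 0.73995.
Attributable cases ≈ PN × (exposed cases) = 0.73995 × 668 ≈ 494.28.

about 494 cases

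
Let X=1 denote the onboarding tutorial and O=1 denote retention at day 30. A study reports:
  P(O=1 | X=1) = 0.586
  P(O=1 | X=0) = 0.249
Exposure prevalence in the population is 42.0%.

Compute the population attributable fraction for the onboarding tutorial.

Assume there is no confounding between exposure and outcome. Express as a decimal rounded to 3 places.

PAF ≈ 0.362

Let p₁ = 0.586, p₀ = 0.249.
Overall risk P(Y=1) = π·p₁ + (1−π)·p₀ = 0.42×0.586 + 0.58×0.249 = 0.39054.
Under exogeneity, PAF = [P(Y=1) − p₀] / P(Y=1).
PAF = (0.39054 − 0.249) / 0.39054 ≈ 0.3624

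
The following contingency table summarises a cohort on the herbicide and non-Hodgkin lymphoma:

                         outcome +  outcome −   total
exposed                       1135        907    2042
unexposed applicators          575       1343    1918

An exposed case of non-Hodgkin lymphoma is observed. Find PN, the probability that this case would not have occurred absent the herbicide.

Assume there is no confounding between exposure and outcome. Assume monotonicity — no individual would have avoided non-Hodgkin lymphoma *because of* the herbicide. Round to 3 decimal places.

p₁ = P(outcome | exposed) = 1135/2042 = 0.55583
p₀ = P(outcome | unexposed) = 575/1918 = 0.29979
Under exogeneity and monotonicity, PN = (p₁ − p₀)/p₁.
PN = (0.55583 − 0.29979) / 0.55583 ≈ 0.4606

PN ≈ 0.461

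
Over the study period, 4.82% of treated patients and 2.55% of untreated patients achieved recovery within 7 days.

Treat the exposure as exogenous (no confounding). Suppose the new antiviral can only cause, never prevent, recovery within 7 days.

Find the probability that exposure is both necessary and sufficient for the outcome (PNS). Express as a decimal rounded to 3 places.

PNS ≈ 0.023

p₁ = 0.0482, p₀ = 0.0255.
Under exogeneity and monotonicity, PNS = p₁ − p₀.
PNS = 0.0482 − 0.0255 = 0.0227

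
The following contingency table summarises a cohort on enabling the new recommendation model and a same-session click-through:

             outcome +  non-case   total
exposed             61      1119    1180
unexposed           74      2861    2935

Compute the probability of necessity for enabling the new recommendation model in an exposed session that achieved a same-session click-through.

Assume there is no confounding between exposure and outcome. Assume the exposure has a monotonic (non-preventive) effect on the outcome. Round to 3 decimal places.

p₁ = P(outcome | exposed) = 61/1180 = 0.051695
p₀ = P(outcome | unexposed) = 74/2935 = 0.025213
Under exogeneity and monotonicity, PN = (p₁ − p₀) / p₁.
PN = (0.051695 − 0.025213) / 0.051695 = 0.026482 / 0.051695 ≈ 0.5123

PN ≈ 0.512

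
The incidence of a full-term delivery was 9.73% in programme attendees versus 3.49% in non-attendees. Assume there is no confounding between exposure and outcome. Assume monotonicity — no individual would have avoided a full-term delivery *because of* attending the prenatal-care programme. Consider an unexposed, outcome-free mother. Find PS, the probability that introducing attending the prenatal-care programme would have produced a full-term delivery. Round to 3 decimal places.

PS ≈ 0.065

p₁ = 0.0973, p₀ = 0.0349.
Under exogeneity and monotonicity, PS = (p₁ − p₀) / (1 − p₀).
PS = (0.0973 − 0.0349) / (1 − 0.0349) = 0.0624 / 0.9651 ≈ 0.0647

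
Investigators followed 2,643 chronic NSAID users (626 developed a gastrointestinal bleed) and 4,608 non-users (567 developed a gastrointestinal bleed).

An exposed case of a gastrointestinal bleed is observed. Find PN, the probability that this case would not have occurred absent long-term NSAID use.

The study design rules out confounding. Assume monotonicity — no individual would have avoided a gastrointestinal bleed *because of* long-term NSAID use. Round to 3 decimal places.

PN ≈ 0.480

p₁ = P(outcome | exposed) = 626/2643 = 0.23685
p₀ = P(outcome | unexposed) = 567/4608 = 0.12305
Under exogeneity and monotonicity, PN = (p₁ − p₀) / p₁.
PN = (0.23685 − 0.12305) / 0.23685 = 0.11381 / 0.23685 ≈ 0.4805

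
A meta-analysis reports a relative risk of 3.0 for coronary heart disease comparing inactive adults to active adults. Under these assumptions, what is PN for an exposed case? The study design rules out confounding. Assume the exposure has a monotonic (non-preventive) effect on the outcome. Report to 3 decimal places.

Under exogeneity and monotonicity, PN = (RR − 1) / RR = 1 − 1/RR.
PN = (3.0 − 1) / 3.0 = 2 / 3.0 ≈ 0.6667

PN ≈ 0.667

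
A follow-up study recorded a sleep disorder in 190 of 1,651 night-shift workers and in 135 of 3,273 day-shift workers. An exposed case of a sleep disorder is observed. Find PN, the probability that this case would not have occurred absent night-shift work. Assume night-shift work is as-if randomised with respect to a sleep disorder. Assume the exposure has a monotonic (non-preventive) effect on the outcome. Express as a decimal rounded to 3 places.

p₁ = P(outcome | exposed) = 190/1651 = 0.11508
p₀ = P(outcome | unexposed) = 135/3273 = 0.041247
Under exogeneity and monotonicity, PN = (p₁ − p₀) / p₁.
PN = (0.11508 − 0.041247) / 0.11508 = 0.073835 / 0.11508 ≈ 0.6416

PN ≈ 0.642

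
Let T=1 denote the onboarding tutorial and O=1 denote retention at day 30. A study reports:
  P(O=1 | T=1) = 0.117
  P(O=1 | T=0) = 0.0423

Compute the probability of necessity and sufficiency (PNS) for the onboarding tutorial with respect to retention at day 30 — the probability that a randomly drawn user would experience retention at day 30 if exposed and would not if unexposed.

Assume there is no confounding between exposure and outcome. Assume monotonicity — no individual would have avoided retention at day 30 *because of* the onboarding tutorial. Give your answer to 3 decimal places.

Let p₁ = 0.117, p₀ = 0.0423.
Under exogeneity and monotonicity, PNS = p₁ − p₀.
PNS = 0.117 − 0.0423 = 0.0747

PNS ≈ 0.075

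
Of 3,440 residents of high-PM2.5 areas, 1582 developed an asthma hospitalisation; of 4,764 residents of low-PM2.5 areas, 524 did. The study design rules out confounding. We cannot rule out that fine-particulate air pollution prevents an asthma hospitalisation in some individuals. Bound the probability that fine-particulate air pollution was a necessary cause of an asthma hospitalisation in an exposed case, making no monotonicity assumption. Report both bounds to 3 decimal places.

0.761 ≤ PN ≤ 1.000

p₁ = P(outcome | exposed) = 1582/3440 = 0.45988
p₀ = P(outcome | unexposed) = 524/4764 = 0.10999
Under exogeneity alone the bounds on PN are max{0,(p₁−p₀)/p₁} ≤ PN ≤ min{1,(1−p₀)/p₁}.
  lower = (p₁ − p₀)/p₁ = 0.34989 / 0.45988 ≈ 0.7608
  upper = min{1, (1 − p₀)/p₁} = 0.89001 / 0.45988 ≈ 1.9353 → capped at 1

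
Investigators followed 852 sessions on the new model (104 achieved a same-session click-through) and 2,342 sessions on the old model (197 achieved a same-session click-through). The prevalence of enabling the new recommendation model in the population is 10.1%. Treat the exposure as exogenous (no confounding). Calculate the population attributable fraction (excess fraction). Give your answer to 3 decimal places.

p₁ = P(outcome | exposed) = 104/852 = 0.12207
p₀ = P(outcome | unexposed) = 197/2342 = 0.084116
Overall risk P(Y=1) = π·p₁ + (1−π)·p₀ = 0.101×0.12207 + 0.899×0.084116 = 0.087949.
Under exogeneity, PAF = [P(Y=1) − p₀] / P(Y=1).
PAF = (0.087949 − 0.084116) / 0.087949 ≈ 0.0436

PAF ≈ 0.044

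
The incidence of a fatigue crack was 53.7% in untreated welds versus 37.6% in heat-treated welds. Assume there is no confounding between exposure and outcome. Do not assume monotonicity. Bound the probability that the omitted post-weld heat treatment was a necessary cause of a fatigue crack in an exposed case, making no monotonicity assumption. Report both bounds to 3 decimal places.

0.300 ≤ PN ≤ 1.000

p₁ = 0.537, p₀ = 0.376.
Under exogeneity alone the bounds on PN are max{0,(p₁−p₀)/p₁} ≤ PN ≤ min{1,(1−p₀)/p₁}.
  lower = (p₁ − p₀)/p₁ = 0.161 / 0.537 ≈ 0.2998
  upper = min{1, (1 − p₀)/p₁} = 0.624 / 0.537 ≈ 1.1620 → capped at 1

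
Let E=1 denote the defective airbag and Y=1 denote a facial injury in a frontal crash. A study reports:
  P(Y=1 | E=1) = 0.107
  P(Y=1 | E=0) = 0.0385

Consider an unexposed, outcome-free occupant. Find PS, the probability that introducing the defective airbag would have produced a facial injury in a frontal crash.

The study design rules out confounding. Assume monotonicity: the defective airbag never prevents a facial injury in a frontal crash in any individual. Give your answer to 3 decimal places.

PS ≈ 0.071

Let p₁ = 0.107, p₀ = 0.0385.
Under exogeneity and monotonicity, PS = (p₁ − p₀) / (1 − p₀).
PS = (0.107 − 0.0385) / (1 − 0.0385) = 0.0685 / 0.9615 ≈ 0.0712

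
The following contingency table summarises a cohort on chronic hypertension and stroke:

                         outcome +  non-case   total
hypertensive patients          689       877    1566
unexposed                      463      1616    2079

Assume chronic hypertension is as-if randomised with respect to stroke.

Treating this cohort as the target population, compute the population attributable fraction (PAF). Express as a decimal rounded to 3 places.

p₁ = P(outcome | exposed) = 689/1566 = 0.43997
p₀ = P(outcome | unexposed) = 463/2079 = 0.2227
Exposure prevalence π = 1566/3645 = 0.42963; overall risk P(Y=1) = 0.31605.
Under exogeneity, PAF = [P(Y=1) − p₀]/P(Y=1).
PAF = (0.31605 − 0.2227) / 0.31605 ≈ 0.2954

PAF ≈ 0.295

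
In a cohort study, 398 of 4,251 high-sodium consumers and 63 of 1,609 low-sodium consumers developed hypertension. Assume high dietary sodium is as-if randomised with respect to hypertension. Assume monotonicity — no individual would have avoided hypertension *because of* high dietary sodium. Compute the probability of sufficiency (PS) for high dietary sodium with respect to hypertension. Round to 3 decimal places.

p₁ = P(outcome | exposed) = 398/4251 = 0.093625
p₀ = P(outcome | unexposed) = 63/1609 = 0.039155
Under exogeneity and monotonicity, PS = (p₁ − p₀) / (1 − p₀).
PS = (0.093625 − 0.039155) / (1 − 0.039155) = 0.05447 / 0.96085 ≈ 0.0567

PS ≈ 0.057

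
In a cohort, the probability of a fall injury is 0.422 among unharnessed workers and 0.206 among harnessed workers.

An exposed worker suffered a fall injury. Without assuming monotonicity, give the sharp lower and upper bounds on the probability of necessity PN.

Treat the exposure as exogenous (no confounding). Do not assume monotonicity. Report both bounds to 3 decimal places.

Let p₁ = 0.422, p₀ = 0.206.
Under exogeneity alone the bounds on PN are max{0,(p₁−p₀)/p₁} ≤ PN ≤ min{1,(1−p₀)/p₁}.
  lower = (p₁ − p₀)/p₁ = 0.216 / 0.422 ≈ 0.5118
  upper = min{1, (1 − p₀)/p₁} = 0.794 / 0.422 ≈ 1.8815 → capped at 1

0.512 ≤ PN ≤ 1.000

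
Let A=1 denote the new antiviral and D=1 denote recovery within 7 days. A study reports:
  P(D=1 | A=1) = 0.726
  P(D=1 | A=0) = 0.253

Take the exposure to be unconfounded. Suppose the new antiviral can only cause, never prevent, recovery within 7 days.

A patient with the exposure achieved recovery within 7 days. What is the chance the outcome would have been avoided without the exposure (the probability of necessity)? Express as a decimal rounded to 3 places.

Let p₁ = 0.726, p₀ = 0.253.
Under exogeneity and monotonicity, PN = (p₁ − p₀) / p₁.
PN = (0.726 − 0.253) / 0.726 = 0.473 / 0.726 ≈ 0.6515

PN ≈ 0.652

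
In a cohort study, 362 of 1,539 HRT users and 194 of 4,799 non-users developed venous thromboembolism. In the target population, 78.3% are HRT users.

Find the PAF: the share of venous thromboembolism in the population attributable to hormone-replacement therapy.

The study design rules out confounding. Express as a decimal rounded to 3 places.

p₁ = P(outcome | exposed) = 362/1539 = 0.23522
p₀ = P(outcome | unexposed) = 194/4799 = 0.040425
Overall risk P(Y=1) = π·p₁ + (1−π)·p₀ = 0.783×0.23522 + 0.217×0.040425 = 0.19295.
Under exogeneity, PAF = [P(Y=1) − p₀] / P(Y=1).
PAF = (0.19295 − 0.040425) / 0.19295 ≈ 0.7905

PAF ≈ 0.790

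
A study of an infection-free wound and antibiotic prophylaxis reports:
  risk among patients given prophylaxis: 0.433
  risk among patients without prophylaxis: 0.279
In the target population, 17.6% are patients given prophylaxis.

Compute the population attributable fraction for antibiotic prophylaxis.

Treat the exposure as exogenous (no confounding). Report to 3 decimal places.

PAF ≈ 0.089

Let p₁ = 0.433, p₀ = 0.279.
Overall risk P(Y=1) = π·p₁ + (1−π)·p₀ = 0.176×0.433 + 0.824×0.279 = 0.3061.
Under exogeneity, PAF = [P(Y=1) − p₀] / P(Y=1).
PAF = (0.3061 − 0.279) / 0.3061 ≈ 0.0885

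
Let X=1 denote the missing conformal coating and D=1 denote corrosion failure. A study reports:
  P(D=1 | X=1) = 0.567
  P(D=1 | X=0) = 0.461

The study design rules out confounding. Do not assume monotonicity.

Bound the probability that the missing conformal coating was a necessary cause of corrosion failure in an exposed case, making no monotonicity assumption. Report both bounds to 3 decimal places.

0.187 ≤ PN ≤ 0.951

Let p₁ = 0.567, p₀ = 0.461.
Under exogeneity alone the bounds on PN are max{0,(p₁−p₀)/p₁} ≤ PN ≤ min{1,(1−p₀)/p₁}.
  lower = (p₁ − p₀)/p₁ = 0.106 / 0.567 ≈ 0.1869
  upper = min{1, (1 − p₀)/p₁} = 0.539 / 0.567 ≈ 0.9506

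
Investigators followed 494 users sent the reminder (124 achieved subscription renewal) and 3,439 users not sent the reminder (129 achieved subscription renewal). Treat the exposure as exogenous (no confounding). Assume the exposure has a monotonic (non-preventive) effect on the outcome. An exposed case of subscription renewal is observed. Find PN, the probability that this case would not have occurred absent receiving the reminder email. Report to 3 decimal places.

PN ≈ 0.851

p₁ = P(outcome | exposed) = 124/494 = 0.25101
p₀ = P(outcome | unexposed) = 129/3439 = 0.037511
Under exogeneity and monotonicity, PN = (p₁ − p₀) / p₁.
PN = (0.25101 − 0.037511) / 0.25101 = 0.2135 / 0.25101 ≈ 0.8506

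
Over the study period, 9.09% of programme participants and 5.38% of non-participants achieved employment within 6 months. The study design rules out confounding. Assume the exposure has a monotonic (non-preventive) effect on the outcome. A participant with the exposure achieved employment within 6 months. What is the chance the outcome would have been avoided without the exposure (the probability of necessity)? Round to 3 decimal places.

PN ≈ 0.408

p₁ = 0.0909, p₀ = 0.0538.
Under exogeneity and monotonicity, PN = (p₁ − p₀) / p₁.
PN = (0.0909 − 0.0538) / 0.0909 = 0.0371 / 0.0909 ≈ 0.4081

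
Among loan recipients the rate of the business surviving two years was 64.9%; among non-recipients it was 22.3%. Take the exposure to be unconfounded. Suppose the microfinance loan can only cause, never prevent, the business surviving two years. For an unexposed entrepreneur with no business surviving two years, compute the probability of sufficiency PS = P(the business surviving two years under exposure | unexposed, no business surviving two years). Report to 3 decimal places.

PS ≈ 0.548

p₁ = 0.649, p₀ = 0.223.
Under exogeneity and monotonicity, PS = (p₁ − p₀) / (1 − p₀).
PS = (0.649 − 0.223) / (1 − 0.223) = 0.426 / 0.777 ≈ 0.5483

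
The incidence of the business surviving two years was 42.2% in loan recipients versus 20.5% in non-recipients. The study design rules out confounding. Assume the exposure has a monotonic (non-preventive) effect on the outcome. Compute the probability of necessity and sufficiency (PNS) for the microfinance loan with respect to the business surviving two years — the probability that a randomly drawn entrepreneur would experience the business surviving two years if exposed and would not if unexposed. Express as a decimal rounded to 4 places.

PNS ≈ 0.2170

p₁ = 0.422, p₀ = 0.205.
Under exogeneity and monotonicity, PNS = p₁ − p₀.
PNS = 0.422 − 0.205 = 0.217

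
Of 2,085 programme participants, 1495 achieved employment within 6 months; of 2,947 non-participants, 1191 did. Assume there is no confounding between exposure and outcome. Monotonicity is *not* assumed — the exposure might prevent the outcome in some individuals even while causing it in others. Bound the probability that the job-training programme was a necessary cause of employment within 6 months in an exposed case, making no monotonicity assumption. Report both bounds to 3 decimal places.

0.436 ≤ PN ≤ 0.831

p₁ = P(outcome | exposed) = 1495/2085 = 0.71703
p₀ = P(outcome | unexposed) = 1191/2947 = 0.40414
Under exogeneity alone the bounds on PN are max{0,(p₁−p₀)/p₁} ≤ PN ≤ min{1,(1−p₀)/p₁}.
  lower = (p₁ − p₀)/p₁ = 0.31289 / 0.71703 ≈ 0.4364
  upper = min{1, (1 − p₀)/p₁} = 0.59586 / 0.71703 ≈ 0.8310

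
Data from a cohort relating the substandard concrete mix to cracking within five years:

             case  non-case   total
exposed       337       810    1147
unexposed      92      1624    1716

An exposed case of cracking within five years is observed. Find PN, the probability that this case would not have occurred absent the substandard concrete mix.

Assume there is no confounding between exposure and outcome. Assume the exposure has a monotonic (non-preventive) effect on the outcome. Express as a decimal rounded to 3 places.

p₁ = P(outcome | exposed) = 337/1147 = 0.29381
p₀ = P(outcome | unexposed) = 92/1716 = 0.053613
Under exogeneity and monotonicity, PN = (p₁ − p₀) / p₁.
PN = (0.29381 − 0.053613) / 0.29381 = 0.2402 / 0.29381 ≈ 0.8175

PN ≈ 0.818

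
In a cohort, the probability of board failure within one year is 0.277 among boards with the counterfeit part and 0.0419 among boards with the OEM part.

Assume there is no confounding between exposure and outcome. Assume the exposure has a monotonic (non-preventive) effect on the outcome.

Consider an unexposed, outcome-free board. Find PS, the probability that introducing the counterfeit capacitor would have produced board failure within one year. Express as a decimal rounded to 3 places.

Let p₁ = 0.277, p₀ = 0.0419.
Under exogeneity and monotonicity, PS = (p₁ − p₀) / (1 − p₀).
PS = (0.277 − 0.0419) / (1 − 0.0419) = 0.2351 / 0.9581 ≈ 0.2454

PS ≈ 0.245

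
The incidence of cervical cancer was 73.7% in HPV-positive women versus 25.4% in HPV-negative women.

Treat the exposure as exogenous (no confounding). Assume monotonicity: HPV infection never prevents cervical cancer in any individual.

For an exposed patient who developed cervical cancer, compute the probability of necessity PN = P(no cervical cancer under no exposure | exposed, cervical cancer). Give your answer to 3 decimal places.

PN ≈ 0.655

p₁ = 0.737, p₀ = 0.254.
Under exogeneity and monotonicity, PN = (p₁ − p₀) / p₁.
PN = (0.737 − 0.254) / 0.737 = 0.483 / 0.737 ≈ 0.6554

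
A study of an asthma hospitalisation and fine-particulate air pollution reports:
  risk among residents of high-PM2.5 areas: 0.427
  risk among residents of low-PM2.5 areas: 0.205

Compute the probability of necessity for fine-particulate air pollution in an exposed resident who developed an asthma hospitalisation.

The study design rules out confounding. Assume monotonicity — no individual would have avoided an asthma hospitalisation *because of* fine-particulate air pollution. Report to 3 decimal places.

PN ≈ 0.520

Let p₁ = 0.427, p₀ = 0.205.
Under exogeneity and monotonicity, PN = (p₁ − p₀) / p₁.
PN = (0.427 − 0.205) / 0.427 = 0.222 / 0.427 ≈ 0.5199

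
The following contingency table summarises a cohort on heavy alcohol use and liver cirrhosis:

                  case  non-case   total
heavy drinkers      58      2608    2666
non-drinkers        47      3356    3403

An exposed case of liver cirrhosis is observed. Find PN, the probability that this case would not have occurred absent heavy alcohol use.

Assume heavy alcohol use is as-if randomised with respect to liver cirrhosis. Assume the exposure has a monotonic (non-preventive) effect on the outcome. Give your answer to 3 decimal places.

p₁ = P(outcome | exposed) = 58/2666 = 0.021755
p₀ = P(outcome | unexposed) = 47/3403 = 0.013811
Under exogeneity and monotonicity, PN = (p₁ − p₀) / p₁.
PN = (0.021755 − 0.013811) / 0.021755 = 0.0079441 / 0.021755 ≈ 0.3652

PN ≈ 0.365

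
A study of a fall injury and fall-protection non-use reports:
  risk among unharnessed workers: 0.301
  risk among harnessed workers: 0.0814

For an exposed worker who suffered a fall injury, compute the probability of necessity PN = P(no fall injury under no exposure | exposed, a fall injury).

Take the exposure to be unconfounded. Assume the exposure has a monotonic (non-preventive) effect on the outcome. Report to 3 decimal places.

PN ≈ 0.730

Let p₁ = 0.301, p₀ = 0.0814.
Under exogeneity and monotonicity, PN = (p₁ − p₀) / p₁.
PN = (0.301 − 0.0814) / 0.301 = 0.2196 / 0.301 ≈ 0.7296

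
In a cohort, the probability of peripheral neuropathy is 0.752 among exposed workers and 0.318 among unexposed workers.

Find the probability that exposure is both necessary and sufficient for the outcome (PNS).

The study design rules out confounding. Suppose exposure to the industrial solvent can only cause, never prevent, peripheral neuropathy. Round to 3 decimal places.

PNS ≈ 0.434

Let p₁ = 0.752, p₀ = 0.318.
Under exogeneity and monotonicity, PNS = p₁ − p₀.
PNS = 0.752 − 0.318 = 0.434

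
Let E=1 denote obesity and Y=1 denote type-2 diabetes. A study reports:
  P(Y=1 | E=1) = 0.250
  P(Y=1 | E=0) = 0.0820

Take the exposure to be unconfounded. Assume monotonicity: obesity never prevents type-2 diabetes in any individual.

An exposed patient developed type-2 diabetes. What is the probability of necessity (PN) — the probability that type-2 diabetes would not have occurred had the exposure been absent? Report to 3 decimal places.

Let p₁ = 0.25, p₀ = 0.082.
Under exogeneity and monotonicity, PN = (p₁ − p₀) / p₁.
PN = (0.25 − 0.082) / 0.25 = 0.168 / 0.25 ≈ 0.6720

PN ≈ 0.672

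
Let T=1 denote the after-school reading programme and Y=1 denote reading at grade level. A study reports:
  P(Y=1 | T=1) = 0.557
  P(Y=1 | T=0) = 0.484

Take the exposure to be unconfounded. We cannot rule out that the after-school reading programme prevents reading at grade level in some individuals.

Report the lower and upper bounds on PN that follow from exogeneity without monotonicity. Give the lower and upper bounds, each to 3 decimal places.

Let p₁ = 0.557, p₀ = 0.484.
Under exogeneity alone the bounds on PN are max{0,(p₁−p₀)/p₁} ≤ PN ≤ min{1,(1−p₀)/p₁}.
  lower = (p₁ − p₀)/p₁ = 0.073 / 0.557 ≈ 0.1311
  upper = min{1, (1 − p₀)/p₁} = 0.516 / 0.557 ≈ 0.9264

0.131 ≤ PN ≤ 0.926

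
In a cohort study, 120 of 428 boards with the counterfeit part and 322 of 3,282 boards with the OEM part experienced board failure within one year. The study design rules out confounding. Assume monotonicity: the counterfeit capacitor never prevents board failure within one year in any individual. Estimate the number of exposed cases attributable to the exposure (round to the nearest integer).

about 78 cases

p₁ = P(outcome | exposed) = 120/428 = 0.28037
p₀ = P(outcome | unexposed) = 322/3282 = 0.098111
PN = (p₁ − p₀)/p₁ = (0.28037 − 0.098111) / 0.28037 ≈ 0.65007.
Attributable cases ≈ PN × (exposed cases) = 0.65007 × 120 ≈ 78.01.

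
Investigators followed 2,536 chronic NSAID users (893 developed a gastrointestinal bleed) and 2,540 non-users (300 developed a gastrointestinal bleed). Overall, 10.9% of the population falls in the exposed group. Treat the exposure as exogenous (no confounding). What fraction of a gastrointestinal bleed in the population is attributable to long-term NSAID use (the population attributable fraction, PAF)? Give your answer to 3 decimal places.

PAF ≈ 0.178

p₁ = P(outcome | exposed) = 893/2536 = 0.35213
p₀ = P(outcome | unexposed) = 300/2540 = 0.11811
Overall risk P(Y=1) = π·p₁ + (1−π)·p₀ = 0.109×0.35213 + 0.891×0.11811 = 0.14362.
Under exogeneity, PAF = [P(Y=1) − p₀] / P(Y=1).
PAF = (0.14362 − 0.11811) / 0.14362 ≈ 0.1776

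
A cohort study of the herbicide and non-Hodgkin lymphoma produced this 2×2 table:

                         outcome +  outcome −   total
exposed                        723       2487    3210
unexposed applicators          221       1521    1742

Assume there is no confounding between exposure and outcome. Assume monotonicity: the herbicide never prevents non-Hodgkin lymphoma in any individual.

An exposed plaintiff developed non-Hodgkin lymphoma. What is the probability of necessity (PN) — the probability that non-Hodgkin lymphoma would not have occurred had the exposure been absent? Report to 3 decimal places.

p₁ = P(outcome | exposed) = 723/3210 = 0.22523
p₀ = P(outcome | unexposed) = 221/1742 = 0.12687
Under exogeneity and monotonicity, PN = (p₁ − p₀)/p₁.
PN = (0.22523 − 0.12687) / 0.22523 ≈ 0.4367

PN ≈ 0.437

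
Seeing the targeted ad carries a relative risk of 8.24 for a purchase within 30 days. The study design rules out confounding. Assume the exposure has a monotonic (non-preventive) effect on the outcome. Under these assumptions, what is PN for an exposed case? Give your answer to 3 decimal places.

PN ≈ 0.879

Under exogeneity and monotonicity, PN = (RR − 1) / RR = 1 − 1/RR.
PN = (8.24 − 1) / 8.24 = 7.24 / 8.24 ≈ 0.8786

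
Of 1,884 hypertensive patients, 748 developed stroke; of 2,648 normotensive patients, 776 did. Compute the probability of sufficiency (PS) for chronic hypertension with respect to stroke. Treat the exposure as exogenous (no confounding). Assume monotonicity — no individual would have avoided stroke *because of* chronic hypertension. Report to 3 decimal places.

p₁ = P(outcome | exposed) = 748/1884 = 0.39703
p₀ = P(outcome | unexposed) = 776/2648 = 0.29305
Under exogeneity and monotonicity, PS = (p₁ − p₀) / (1 − p₀).
PS = (0.39703 − 0.29305) / (1 − 0.29305) = 0.10398 / 0.70695 ≈ 0.1471

PS ≈ 0.147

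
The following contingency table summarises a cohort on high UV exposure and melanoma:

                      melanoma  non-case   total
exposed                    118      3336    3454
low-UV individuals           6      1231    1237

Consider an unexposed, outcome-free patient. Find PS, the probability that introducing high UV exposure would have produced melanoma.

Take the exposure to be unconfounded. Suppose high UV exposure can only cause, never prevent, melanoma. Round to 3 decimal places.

PS ≈ 0.029

p₁ = P(outcome | exposed) = 118/3454 = 0.034163
p₀ = P(outcome | unexposed) = 6/1237 = 0.0048504
Under exogeneity and monotonicity, PS = (p₁ − p₀) / (1 − p₀).
PS = (0.034163 − 0.0048504) / (1 − 0.0048504) = 0.029313 / 0.99515 ≈ 0.0295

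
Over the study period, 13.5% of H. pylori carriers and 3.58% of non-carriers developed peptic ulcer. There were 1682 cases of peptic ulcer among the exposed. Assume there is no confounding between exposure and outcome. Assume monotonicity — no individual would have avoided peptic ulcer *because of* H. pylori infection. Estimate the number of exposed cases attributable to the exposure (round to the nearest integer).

about 1236 cases

p₁ = 0.135, p₀ = 0.0358.
PN = (p₁ − p₀)/p₁ = (0.135 − 0.0358) / 0.135 ≈ 0.73481.
Attributable cases ≈ PN × (exposed cases) = 0.73481 × 1682 ≈ 1235.96.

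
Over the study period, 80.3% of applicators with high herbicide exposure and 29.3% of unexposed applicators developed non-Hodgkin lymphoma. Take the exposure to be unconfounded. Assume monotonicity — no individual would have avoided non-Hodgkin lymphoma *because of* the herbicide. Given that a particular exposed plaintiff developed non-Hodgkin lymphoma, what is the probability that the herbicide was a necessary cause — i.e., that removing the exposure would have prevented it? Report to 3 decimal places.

PN ≈ 0.635

p₁ = 0.803, p₀ = 0.293.
Under exogeneity and monotonicity, PN = (p₁ − p₀) / p₁.
PN = (0.803 − 0.293) / 0.803 = 0.51 / 0.803 ≈ 0.6351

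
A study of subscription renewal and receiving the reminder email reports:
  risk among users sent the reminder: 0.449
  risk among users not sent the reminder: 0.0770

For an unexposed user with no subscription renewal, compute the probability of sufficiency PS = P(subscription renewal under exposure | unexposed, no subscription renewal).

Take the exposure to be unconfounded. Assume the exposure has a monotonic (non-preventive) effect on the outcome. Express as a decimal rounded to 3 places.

Let p₁ = 0.449, p₀ = 0.077.
Under exogeneity and monotonicity, PS = (p₁ − p₀) / (1 − p₀).
PS = (0.449 − 0.077) / (1 − 0.077) = 0.372 / 0.923 ≈ 0.4030

PS ≈ 0.403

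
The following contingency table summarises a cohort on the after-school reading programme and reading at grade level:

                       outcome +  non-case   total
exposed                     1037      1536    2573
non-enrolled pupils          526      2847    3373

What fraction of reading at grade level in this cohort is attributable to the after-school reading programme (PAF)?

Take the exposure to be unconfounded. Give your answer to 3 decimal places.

p₁ = P(outcome | exposed) = 1037/2573 = 0.40303
p₀ = P(outcome | unexposed) = 526/3373 = 0.15594
Exposure prevalence π = 2573/5946 = 0.43273; overall risk P(Y=1) = 0.26287.
Under exogeneity, PAF = [P(Y=1) − p₀]/P(Y=1).
PAF = (0.26287 − 0.15594) / 0.26287 ≈ 0.4068

PAF ≈ 0.407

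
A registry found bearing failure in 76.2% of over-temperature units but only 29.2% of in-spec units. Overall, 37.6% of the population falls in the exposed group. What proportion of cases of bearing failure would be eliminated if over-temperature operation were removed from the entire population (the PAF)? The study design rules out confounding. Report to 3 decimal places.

p₁ = 0.762, p₀ = 0.292.
Overall risk P(Y=1) = π·p₁ + (1−π)·p₀ = 0.376×0.762 + 0.624×0.292 = 0.46872.
Under exogeneity, PAF = [P(Y=1) − p₀] / P(Y=1).
PAF = (0.46872 − 0.292) / 0.46872 ≈ 0.3770

PAF ≈ 0.377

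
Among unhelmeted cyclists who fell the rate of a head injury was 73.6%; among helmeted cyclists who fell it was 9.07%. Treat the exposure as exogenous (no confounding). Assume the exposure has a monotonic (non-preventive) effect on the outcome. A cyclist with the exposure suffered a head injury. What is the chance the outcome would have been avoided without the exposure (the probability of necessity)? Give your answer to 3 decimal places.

p₁ = 0.736, p₀ = 0.0907.
Under exogeneity and monotonicity, PN = (p₁ − p₀) / p₁.
PN = (0.736 − 0.0907) / 0.736 = 0.6453 / 0.736 ≈ 0.8768

PN ≈ 0.877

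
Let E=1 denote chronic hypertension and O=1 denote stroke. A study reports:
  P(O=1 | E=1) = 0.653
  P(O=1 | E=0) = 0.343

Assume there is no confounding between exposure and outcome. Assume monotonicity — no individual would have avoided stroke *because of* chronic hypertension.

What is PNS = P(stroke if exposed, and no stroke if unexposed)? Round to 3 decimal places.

Let p₁ = 0.653, p₀ = 0.343.
Under exogeneity and monotonicity, PNS = p₁ − p₀.
PNS = 0.653 − 0.343 = 0.31

PNS ≈ 0.310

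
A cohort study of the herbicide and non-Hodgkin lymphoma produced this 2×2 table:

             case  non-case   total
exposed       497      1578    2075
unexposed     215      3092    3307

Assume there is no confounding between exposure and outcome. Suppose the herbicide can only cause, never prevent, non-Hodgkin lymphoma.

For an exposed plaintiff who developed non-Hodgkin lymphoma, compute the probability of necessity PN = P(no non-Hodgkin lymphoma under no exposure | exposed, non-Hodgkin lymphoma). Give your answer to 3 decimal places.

p₁ = P(outcome | exposed) = 497/2075 = 0.23952
p₀ = P(outcome | unexposed) = 215/3307 = 0.065014
Under exogeneity and monotonicity, PN = (p₁ − p₀) / p₁.
PN = (0.23952 − 0.065014) / 0.23952 = 0.1745 / 0.23952 ≈ 0.7286

PN ≈ 0.729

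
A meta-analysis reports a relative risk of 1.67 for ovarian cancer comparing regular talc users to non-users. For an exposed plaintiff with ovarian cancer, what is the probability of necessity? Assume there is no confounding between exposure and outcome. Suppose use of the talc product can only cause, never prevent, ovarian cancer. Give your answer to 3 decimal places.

Under exogeneity and monotonicity, PN = (RR − 1) / RR = 1 − 1/RR.
PN = (1.67 − 1) / 1.67 = 0.67 / 1.67 ≈ 0.4012

PN ≈ 0.401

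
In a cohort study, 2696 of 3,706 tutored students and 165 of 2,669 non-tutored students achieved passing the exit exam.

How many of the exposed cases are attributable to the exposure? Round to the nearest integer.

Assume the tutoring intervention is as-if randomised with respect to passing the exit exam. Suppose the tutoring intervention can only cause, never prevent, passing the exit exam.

about 2467 cases

p₁ = P(outcome | exposed) = 2696/3706 = 0.72747
p₀ = P(outcome | unexposed) = 165/2669 = 0.061821
PN = (p₁ − p₀)/p₁ = (0.72747 − 0.061821) / 0.72747 ≈ 0.91502.
Attributable cases ≈ PN × (exposed cases) = 0.91502 × 2696 ≈ 2466.89.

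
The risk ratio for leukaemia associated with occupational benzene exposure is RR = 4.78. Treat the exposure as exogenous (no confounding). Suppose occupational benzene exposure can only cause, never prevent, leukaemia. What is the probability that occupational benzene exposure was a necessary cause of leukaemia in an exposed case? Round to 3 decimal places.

PN ≈ 0.791

Under exogeneity and monotonicity, PN = (RR − 1) / RR = 1 − 1/RR.
PN = (4.78 − 1) / 4.78 = 3.78 / 4.78 ≈ 0.7908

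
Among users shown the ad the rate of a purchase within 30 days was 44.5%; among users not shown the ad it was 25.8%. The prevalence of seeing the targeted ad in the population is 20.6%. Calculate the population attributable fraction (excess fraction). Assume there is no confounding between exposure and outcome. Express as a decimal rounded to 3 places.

PAF ≈ 0.130

p₁ = 0.445, p₀ = 0.258.
Overall risk P(Y=1) = π·p₁ + (1−π)·p₀ = 0.206×0.445 + 0.794×0.258 = 0.29652.
Under exogeneity, PAF = [P(Y=1) − p₀] / P(Y=1).
PAF = (0.29652 − 0.258) / 0.29652 ≈ 0.1299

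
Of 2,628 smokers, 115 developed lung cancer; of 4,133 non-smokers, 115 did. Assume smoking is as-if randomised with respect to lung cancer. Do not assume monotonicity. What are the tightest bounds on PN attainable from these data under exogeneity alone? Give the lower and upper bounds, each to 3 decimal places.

0.364 ≤ PN ≤ 1.000

p₁ = P(outcome | exposed) = 115/2628 = 0.04376
p₀ = P(outcome | unexposed) = 115/4133 = 0.027825
Under exogeneity alone the bounds on PN are max{0,(p₁−p₀)/p₁} ≤ PN ≤ min{1,(1−p₀)/p₁}.
  lower = (p₁ − p₀)/p₁ = 0.015935 / 0.04376 ≈ 0.3641
  upper = min{1, (1 − p₀)/p₁} = 0.97218 / 0.04376 ≈ 22.2163 → capped at 1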